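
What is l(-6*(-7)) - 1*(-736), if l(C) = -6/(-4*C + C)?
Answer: 15457/21 ≈ 736.05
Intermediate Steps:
l(C) = 2/C (l(C) = -6/(-3*C) = -1/(3*C)*(-6) = 2/C)
l(-6*(-7)) - 1*(-736) = 2/((-6*(-7))) - 1*(-736) = 2/42 + 736 = 2*(1/42) + 736 = 1/21 + 736 = 15457/21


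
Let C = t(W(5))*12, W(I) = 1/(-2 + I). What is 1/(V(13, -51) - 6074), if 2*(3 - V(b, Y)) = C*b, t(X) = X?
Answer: -1/6097 ≈ -0.00016401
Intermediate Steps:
C = 4 (C = 12/(-2 + 5) = 12/3 = (⅓)*12 = 4)
V(b, Y) = 3 - 2*b
1/(V(13, -51) - 6074) = 1/((3 - 2*13) - 6074) = 1/((3 - 26) - 6074) = 1/(-23 - 6074) = 1/(-6097) = -1/6097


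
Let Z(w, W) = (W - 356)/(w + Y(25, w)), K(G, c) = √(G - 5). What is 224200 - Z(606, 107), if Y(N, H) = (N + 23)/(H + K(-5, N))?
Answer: 840136291218001/3747255806 + 166*I*√10/1873627903 ≈ 2.242e+5 + 2.8017e-7*I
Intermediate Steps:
K(G, c) = √(-5 + G)
Y(N, H) = (23 + N)/(H + I*√10) (Y(N, H) = (N + 23)/(H + √(-5 - 5)) = (23 + N)/(H + √(-10)) = (23 + N)/(H + I*√10))
Z(w, W) = (-356 + W)/(w + 48/(w + I*√10)) (Z(w, W) = (W - 356)/(w + (23 + 25)/(w + I*√10)) = (-356 + W)/(w + 48/(w + I*√10)))
224200 - Z(606, 107) = 224200 - (-356 + 107)*(606 + I*√10)/(48 + 606*(606 + I*√10)) = 224200 - (-249)*(606 + I*√10)/(48 + (367236 + 606*I*√10)) = 224200 - (-249)*(606 + I*√10)/(367284 + 606*I*√10) = 224200 + 249*(606 + I*√10)/(367284 + 606*I*√10)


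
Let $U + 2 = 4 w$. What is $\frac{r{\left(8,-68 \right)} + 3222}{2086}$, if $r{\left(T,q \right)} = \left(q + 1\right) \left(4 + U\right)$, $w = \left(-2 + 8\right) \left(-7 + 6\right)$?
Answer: $\frac{2348}{1043} \approx 2.2512$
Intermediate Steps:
$w = -6$ ($w = 6 \left(-1\right) = -6$)
$U = -26$ ($U = -2 + 4 \left(-6\right) = -2 - 24 = -26$)
$r{\left(T,q \right)} = -22 - 22 q$ ($r{\left(T,q \right)} = \left(q + 1\right) \left(4 - 26\right) = \left(1 + q\right) \left(-22\right) = -22 - 22 q$)
$\frac{r{\left(8,-68 \right)} + 3222}{2086} = \frac{\left(-22 - -1496\right) + 3222}{2086} = \left(\left(-22 + 1496\right) + 3222\right) \frac{1}{2086} = \left(1474 + 3222\right) \frac{1}{2086} = 4696 \cdot \frac{1}{2086} = \frac{2348}{1043}$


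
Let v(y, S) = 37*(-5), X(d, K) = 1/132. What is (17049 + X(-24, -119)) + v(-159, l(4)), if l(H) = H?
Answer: 2226049/132 ≈ 16864.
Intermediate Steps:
X(d, K) = 1/132
v(y, S) = -185
(17049 + X(-24, -119)) + v(-159, l(4)) = (17049 + 1/132) - 185 = 2250469/132 - 185 = 2226049/132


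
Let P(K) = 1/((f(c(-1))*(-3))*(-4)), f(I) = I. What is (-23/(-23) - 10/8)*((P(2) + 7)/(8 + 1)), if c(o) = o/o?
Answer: -85/432 ≈ -0.19676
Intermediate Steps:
c(o) = 1
P(K) = 1/12 (P(K) = 1/((1*(-3))*(-4)) = 1/(-3*(-4)) = 1/12)
(-23/(-23) - 10/8)*((P(2) + 7)/(8 + 1)) = (-23/(-23) - 10/8)*((1/12 + 7)/(8 + 1)) = (-23*(-1/23) - 10*1/8)*((85/12)/9) = (1 - 5/4)*((85/12)*(1/9)) = -1/4*85/108 = -85/432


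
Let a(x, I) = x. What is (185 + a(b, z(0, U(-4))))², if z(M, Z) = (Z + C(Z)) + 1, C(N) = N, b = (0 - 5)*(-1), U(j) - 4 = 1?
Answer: 36100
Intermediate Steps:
U(j) = 5 (U(j) = 4 + 1 = 5)
b = 5 (b = -5*(-1) = 5)
z(M, Z) = 1 + 2*Z (z(M, Z) = (Z + Z) + 1 = 2*Z + 1 = 1 + 2*Z)
(185 + a(b, z(0, U(-4))))² = (185 + 5)² = 190² = 36100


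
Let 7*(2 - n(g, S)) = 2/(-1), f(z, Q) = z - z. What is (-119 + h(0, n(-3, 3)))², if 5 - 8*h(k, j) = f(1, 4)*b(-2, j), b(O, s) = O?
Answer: 896809/64 ≈ 14013.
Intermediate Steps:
f(z, Q) = 0
n(g, S) = 16/7 (n(g, S) = 2 - 2/(7*(-1)) = 2 - 2*(-1)/7 = 2 - ⅐*(-2) = 2 + 2/7 = 16/7)
h(k, j) = 5/8 (h(k, j) = 5/8 - 0*(-2) = 5/8 - ⅛*0 = 5/8 + 0 = 5/8)
(-119 + h(0, n(-3, 3)))² = (-119 + 5/8)² = (-947/8)² = 896809/64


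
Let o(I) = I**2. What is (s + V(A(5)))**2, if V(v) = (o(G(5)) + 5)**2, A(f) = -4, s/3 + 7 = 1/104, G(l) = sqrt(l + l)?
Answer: 450245961/10816 ≈ 41628.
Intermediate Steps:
G(l) = sqrt(2)*sqrt(l) (G(l) = sqrt(2*l) = sqrt(2)*sqrt(l))
s = -2181/104 (s = -21 + 3/104 = -2181/104 ≈ -20.971)
V(v) = 225 (V(v) = ((sqrt(2)*sqrt(5))**2 + 5)**2 = ((sqrt(10))**2 + 5)**2 = (10 + 5)**2 = 15**2 = 225)
(s + V(A(5)))**2 = (-2181/104 + 225)**2 = (21219/104)**2 = 450245961/10816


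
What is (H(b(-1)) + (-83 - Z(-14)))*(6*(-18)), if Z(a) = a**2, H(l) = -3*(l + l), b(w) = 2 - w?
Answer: 32076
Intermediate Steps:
H(l) = -6*l
(H(b(-1)) + (-83 - Z(-14)))*(6*(-18)) = (-6*(2 - 1*(-1)) + (-83 - 1*(-14)**2))*(6*(-18)) = (-6*(2 + 1) + (-83 - 1*196))*(-108) = (-6*3 + (-83 - 196))*(-108) = (-18 - 279)*(-108) = -297*(-108) = 32076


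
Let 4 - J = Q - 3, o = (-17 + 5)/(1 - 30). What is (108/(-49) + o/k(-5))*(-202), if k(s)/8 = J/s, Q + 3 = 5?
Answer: 647511/1421 ≈ 455.67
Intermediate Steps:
Q = 2 (Q = -3 + 5 = 2)
o = 12/29 (o = -12/(-29) = -12*(-1/29) = 12/29 ≈ 0.41379)
J = 5 (J = 4 - (2 - 3) = 4 - 1*(-1) = 4 + 1 = 5)
k(s) = 40/s (k(s) = 8*(5/s) = 40/s)
(108/(-49) + o/k(-5))*(-202) = (108/(-49) + 12/(29*((40/(-5)))))*(-202) = (108*(-1/49) + 12/(29*((40*(-1/5)))))*(-202) = (-108/49 + (12/29)/(-8))*(-202) = (-108/49 + (12/29)*(-1/8))*(-202) = (-108/49 - 3/58)*(-202) = -6411/2842*(-202) = 647511/1421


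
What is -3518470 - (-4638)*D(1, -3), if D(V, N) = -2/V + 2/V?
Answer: -3518470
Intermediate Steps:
D(V, N) = 0
-3518470 - (-4638)*D(1, -3) = -3518470 - (-4638)*0 = -3518470 - 1*0 = -3518470 + 0 = -3518470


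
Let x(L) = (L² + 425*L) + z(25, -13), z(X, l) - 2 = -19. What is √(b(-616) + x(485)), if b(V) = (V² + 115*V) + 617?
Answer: √750566 ≈ 866.35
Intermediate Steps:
z(X, l) = -17 (z(X, l) = 2 - 19 = -17)
b(V) = 617 + V² + 115*V
x(L) = -17 + L² + 425*L (x(L) = (L² + 425*L) - 17 = -17 + L² + 425*L)
√(b(-616) + x(485)) = √((617 + (-616)² + 115*(-616)) + (-17 + 485² + 425*485)) = √((617 + 379456 - 70840) + (-17 + 235225 + 206125)) = √(309233 + 441333) = √750566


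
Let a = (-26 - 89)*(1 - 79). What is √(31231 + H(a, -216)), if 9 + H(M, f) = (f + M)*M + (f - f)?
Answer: √78554602 ≈ 8863.1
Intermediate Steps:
a = 8970 (a = -115*(-78) = 8970)
H(M, f) = -9 + M*(M + f) (H(M, f) = -9 + ((f + M)*M + (f - f)) = -9 + ((M + f)*M + 0) = -9 + (M*(M + f) + 0) = -9 + M*(M + f))
√(31231 + H(a, -216)) = √(31231 + (-9 + 8970² + 8970*(-216))) = √(31231 + (-9 + 80460900 - 1937520)) = √(31231 + 78523371) = √78554602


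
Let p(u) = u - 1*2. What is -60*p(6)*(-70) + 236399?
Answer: 253199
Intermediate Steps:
p(u) = -2 + u (p(u) = u - 2 = -2 + u)
-60*p(6)*(-70) + 236399 = -60*(-2 + 6)*(-70) + 236399 = -60*4*(-70) + 236399 = -240*(-70) + 236399 = 16800 + 236399 = 253199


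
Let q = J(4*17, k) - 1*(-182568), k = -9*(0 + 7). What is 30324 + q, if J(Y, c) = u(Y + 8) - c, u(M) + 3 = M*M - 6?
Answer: 218722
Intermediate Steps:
u(M) = -9 + M² (u(M) = -3 + (M*M - 6) = -3 + (M² - 6) = -3 + (-6 + M²) = -9 + M²)
k = -63 (k = -9*7 = -63)
J(Y, c) = -9 + (8 + Y)² - c (J(Y, c) = (-9 + (Y + 8)²) - c = (-9 + (8 + Y)²) - c = -9 + (8 + Y)² - c)
q = 188398 (q = (-9 + (8 + 4*17)² - 1*(-63)) - 1*(-182568) = (-9 + (8 + 68)² + 63) + 182568 = (-9 + 76² + 63) + 182568 = (-9 + 5776 + 63) + 182568 = 5830 + 182568 = 188398)
30324 + q = 30324 + 188398 = 218722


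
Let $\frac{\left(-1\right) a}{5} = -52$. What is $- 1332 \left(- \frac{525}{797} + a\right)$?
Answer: $- \frac{275317740}{797} \approx -3.4544 \cdot 10^{5}$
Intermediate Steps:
$a = 260$ ($a = \left(-5\right) \left(-52\right) = 260$)
$- 1332 \left(- \frac{525}{797} + a\right) = - 1332 \left(- \frac{525}{797} + 260\right) = \left(-1332\right) \frac{206695}{797} = - \frac{275317740}{797}$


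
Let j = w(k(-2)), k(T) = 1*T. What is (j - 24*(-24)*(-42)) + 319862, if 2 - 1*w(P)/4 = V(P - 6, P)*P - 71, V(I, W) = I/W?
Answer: 295994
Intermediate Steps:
k(T) = T
w(P) = 316 - 4*P (w(P) = 8 - 4*(((P - 6)/P)*P - 71) = 8 - 4*(((-6 + P)/P)*P - 71) = 8 - 4*((-6 + P) - 71) = 8 - 4*(-77 + P) = 8 + (308 - 4*P) = 316 - 4*P)
j = 324 (j = 316 - 4*(-2) = 316 + 8 = 324)
(j - 24*(-24)*(-42)) + 319862 = (324 - 24*(-24)*(-42)) + 319862 = (324 + 576*(-42)) + 319862 = (324 - 24192) + 319862 = -23868 + 319862 = 295994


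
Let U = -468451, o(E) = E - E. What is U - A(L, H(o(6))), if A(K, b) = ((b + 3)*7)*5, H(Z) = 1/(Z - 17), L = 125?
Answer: -7965417/17 ≈ -4.6855e+5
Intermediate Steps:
o(E) = 0
H(Z) = 1/(-17 + Z)
A(K, b) = 105 + 35*b (A(K, b) = ((3 + b)*7)*5 = (21 + 7*b)*5 = 105 + 35*b)
U - A(L, H(o(6))) = -468451 - (105 + 35/(-17 + 0)) = -468451 - (105 + 35/(-17)) = -468451 - (105 + 35*(-1/17)) = -468451 - (105 - 35/17) = -468451 - 1*1750/17 = -468451 - 1750/17 = -7965417/17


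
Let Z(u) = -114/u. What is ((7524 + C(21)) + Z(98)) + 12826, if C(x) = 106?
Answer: 1002287/49 ≈ 20455.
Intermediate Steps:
((7524 + C(21)) + Z(98)) + 12826 = ((7524 + 106) - 114/98) + 12826 = (7630 - 114*1/98) + 12826 = (7630 - 57/49) + 12826 = 373813/49 + 12826 = 1002287/49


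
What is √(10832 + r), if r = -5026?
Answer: √5806 ≈ 76.197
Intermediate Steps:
√(10832 + r) = √(10832 - 5026) = √5806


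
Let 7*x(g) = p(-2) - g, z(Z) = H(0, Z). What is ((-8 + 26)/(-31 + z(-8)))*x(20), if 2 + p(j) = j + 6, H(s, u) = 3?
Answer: 81/49 ≈ 1.6531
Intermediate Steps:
p(j) = 4 + j (p(j) = -2 + (j + 6) = -2 + (6 + j) = 4 + j)
z(Z) = 3
x(g) = 2/7 - g/7 (x(g) = ((4 - 2) - g)/7 = (2 - g)/7 = 2/7 - g/7)
((-8 + 26)/(-31 + z(-8)))*x(20) = ((-8 + 26)/(-31 + 3))*(2/7 - ⅐*20) = (18/(-28))*(2/7 - 20/7) = (18*(-1/28))*(-18/7) = -9/14*(-18/7) = 81/49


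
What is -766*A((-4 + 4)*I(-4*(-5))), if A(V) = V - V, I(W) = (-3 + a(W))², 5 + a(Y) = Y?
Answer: 0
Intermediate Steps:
a(Y) = -5 + Y
I(W) = (-8 + W)² (I(W) = (-3 + (-5 + W))² = (-8 + W)²)
A(V) = 0
-766*A((-4 + 4)*I(-4*(-5))) = -766*0 = 0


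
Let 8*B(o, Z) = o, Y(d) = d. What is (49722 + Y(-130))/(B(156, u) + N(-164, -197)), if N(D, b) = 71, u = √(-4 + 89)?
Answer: 99184/181 ≈ 547.98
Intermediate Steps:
u = √85 ≈ 9.2195
B(o, Z) = o/8
(49722 + Y(-130))/(B(156, u) + N(-164, -197)) = (49722 - 130)/((⅛)*156 + 71) = 49592/(39/2 + 71) = 49592/(181/2) = 49592*(2/181) = 99184/181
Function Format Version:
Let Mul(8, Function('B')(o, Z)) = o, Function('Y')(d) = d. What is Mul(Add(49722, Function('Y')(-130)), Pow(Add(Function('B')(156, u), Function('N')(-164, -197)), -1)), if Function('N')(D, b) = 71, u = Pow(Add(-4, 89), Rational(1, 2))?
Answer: Rational(99184, 181) ≈ 547.98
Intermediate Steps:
u = Pow(85, Rational(1, 2)) ≈ 9.2195
Function('B')(o, Z) = Mul(Rational(1, 8), o)
Mul(Add(49722, Function('Y')(-130)), Pow(Add(Function('B')(156, u), Function('N')(-164, -197)), -1)) = Mul(Add(49722, -130), Pow(Add(Mul(Rational(1, 8), 156), 71), -1)) = Mul(49592, Pow(Add(Rational(39, 2), 71), -1)) = Mul(49592, Pow(Rational(181, 2), -1)) = Mul(49592, Rational(2, 181)) = Rational(99184, 181)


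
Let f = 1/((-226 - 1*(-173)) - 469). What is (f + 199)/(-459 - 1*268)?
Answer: -103877/379494 ≈ -0.27373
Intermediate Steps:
f = -1/522 (f = 1/((-226 + 173) - 469) = 1/(-53 - 469) = 1/(-522) = -1/522 ≈ -0.0019157)
(f + 199)/(-459 - 1*268) = (-1/522 + 199)/(-459 - 1*268) = 103877/(522*(-459 - 268)) = (103877/522)/(-727) = (103877/522)*(-1/727) = -103877/379494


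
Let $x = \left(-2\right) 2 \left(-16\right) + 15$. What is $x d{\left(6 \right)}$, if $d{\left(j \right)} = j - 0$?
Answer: $474$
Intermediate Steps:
$d{\left(j \right)} = j$ ($d{\left(j \right)} = j + 0 = j$)
$x = 79$ ($x = \left(-4\right) \left(-16\right) + 15 = 64 + 15 = 79$)
$x d{\left(6 \right)} = 79 \cdot 6 = 474$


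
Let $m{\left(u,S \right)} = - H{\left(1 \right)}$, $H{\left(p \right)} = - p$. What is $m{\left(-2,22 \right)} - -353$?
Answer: $354$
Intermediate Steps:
$m{\left(u,S \right)} = 1$ ($m{\left(u,S \right)} = - \left(-1\right) 1 = \left(-1\right) \left(-1\right) = 1$)
$m{\left(-2,22 \right)} - -353 = 1 - -353 = 1 + 353 = 354$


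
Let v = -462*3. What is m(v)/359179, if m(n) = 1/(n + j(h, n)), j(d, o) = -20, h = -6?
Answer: -1/505005674 ≈ -1.9802e-9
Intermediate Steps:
v = -1386
m(n) = 1/(-20 + n) (m(n) = 1/(n - 20) = 1/(-20 + n))
m(v)/359179 = 1/(-20 - 1386*359179) = (1/359179)/(-1406) = -1/1406*1/359179 = -1/505005674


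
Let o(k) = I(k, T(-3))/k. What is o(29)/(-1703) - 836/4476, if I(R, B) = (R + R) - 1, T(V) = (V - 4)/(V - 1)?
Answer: -10385666/55264053 ≈ -0.18793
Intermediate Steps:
T(V) = (-4 + V)/(-1 + V)
I(R, B) = -1 + 2*R (I(R, B) = 2*R - 1 = -1 + 2*R)
o(k) = (-1 + 2*k)/k
o(29)/(-1703) - 836/4476 = (2 - 1/29)/(-1703) - 836/4476 = (2 - 1*1/29)*(-1/1703) - 836*1/4476 = (2 - 1/29)*(-1/1703) - 209/1119 = (57/29)*(-1/1703) - 209/1119 = -57/49387 - 209/1119 = -10385666/55264053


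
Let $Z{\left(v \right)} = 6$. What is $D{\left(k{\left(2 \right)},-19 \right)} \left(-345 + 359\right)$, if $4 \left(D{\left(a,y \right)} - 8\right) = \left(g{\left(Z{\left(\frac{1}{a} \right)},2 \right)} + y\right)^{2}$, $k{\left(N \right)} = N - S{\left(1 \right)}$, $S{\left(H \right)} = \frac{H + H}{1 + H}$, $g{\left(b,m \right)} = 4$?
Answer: $\frac{1799}{2} \approx 899.5$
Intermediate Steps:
$S{\left(H \right)} = \frac{2 H}{1 + H}$
$k{\left(N \right)} = -1 + N$ ($k{\left(N \right)} = N - 2 \cdot 1 \frac{1}{1 + 1} = N - 2 \cdot 1 \cdot \frac{1}{2} = N - 1 = -1 + N$)
$D{\left(a,y \right)} = 8 + \frac{\left(4 + y\right)^{2}}{4}$
$D{\left(k{\left(2 \right)},-19 \right)} \left(-345 + 359\right) = \left(8 + \frac{\left(4 - 19\right)^{2}}{4}\right) \left(-345 + 359\right) = \left(8 + \frac{\left(-15\right)^{2}}{4}\right) 14 = \left(8 + \frac{1}{4} \cdot 225\right) 14 = \left(8 + \frac{225}{4}\right) 14 = \frac{257}{4} \cdot 14 = \frac{1799}{2}$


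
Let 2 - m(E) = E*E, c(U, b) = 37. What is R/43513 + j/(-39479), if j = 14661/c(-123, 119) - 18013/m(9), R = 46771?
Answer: 5317840388107/5021274752021 ≈ 1.0591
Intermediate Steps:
m(E) = 2 - E² (m(E) = 2 - E*E = 2 - E²)
j = 1824700/2923 (j = 14661/37 - 18013/(2 - 1*9²) = 14661*(1/37) - 18013/(2 - 1*81) = 14661/37 - 18013/(2 - 81) = 14661/37 - 18013/(-79) = 14661/37 - 18013*(-1/79) = 14661/37 + 18013/79 = 1824700/2923 ≈ 624.26)
R/43513 + j/(-39479) = 46771/43513 + (1824700/2923)/(-39479) = 46771*(1/43513) + (1824700/2923)*(-1/39479) = 46771/43513 - 1824700/115397117 = 5317840388107/5021274752021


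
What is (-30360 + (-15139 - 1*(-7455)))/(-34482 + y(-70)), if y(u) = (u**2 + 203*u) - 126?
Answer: 19022/21959 ≈ 0.86625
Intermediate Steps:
y(u) = -126 + u**2 + 203*u
(-30360 + (-15139 - 1*(-7455)))/(-34482 + y(-70)) = (-30360 + (-15139 - 1*(-7455)))/(-34482 + (-126 + (-70)**2 + 203*(-70))) = (-30360 + (-15139 + 7455))/(-34482 + (-126 + 4900 - 14210)) = (-30360 - 7684)/(-34482 - 9436) = -38044/(-43918) = -38044*(-1/43918) = 19022/21959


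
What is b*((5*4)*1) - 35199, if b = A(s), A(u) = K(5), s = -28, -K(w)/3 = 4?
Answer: -35439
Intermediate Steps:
K(w) = -12 (K(w) = -3*4 = -12)
A(u) = -12
b = -12
b*((5*4)*1) - 35199 = -12*5*4 - 35199 = -240 - 35199 = -35439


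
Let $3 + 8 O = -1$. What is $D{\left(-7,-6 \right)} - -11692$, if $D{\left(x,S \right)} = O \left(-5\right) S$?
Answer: $11677$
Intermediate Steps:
$O = - \frac{1}{2}$ ($O = - \frac{3}{8} + \frac{1}{8} \left(-1\right) = - \frac{3}{8} - \frac{1}{8} = - \frac{1}{2} \approx -0.5$)
$D{\left(x,S \right)} = \frac{5 S}{2}$ ($D{\left(x,S \right)} = \left(- \frac{1}{2}\right) \left(-5\right) S = \frac{5 S}{2}$)
$D{\left(-7,-6 \right)} - -11692 = \frac{5}{2} \left(-6\right) - -11692 = -15 + 11692 = 11677$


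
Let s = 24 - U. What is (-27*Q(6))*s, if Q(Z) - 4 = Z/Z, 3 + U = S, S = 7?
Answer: -2700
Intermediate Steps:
U = 4 (U = -3 + 7 = 4)
s = 20 (s = 24 - 1*4 = 24 - 4 = 20)
Q(Z) = 5 (Q(Z) = 4 + Z/Z = 4 + 1 = 5)
(-27*Q(6))*s = -27*5*20 = -135*20 = -2700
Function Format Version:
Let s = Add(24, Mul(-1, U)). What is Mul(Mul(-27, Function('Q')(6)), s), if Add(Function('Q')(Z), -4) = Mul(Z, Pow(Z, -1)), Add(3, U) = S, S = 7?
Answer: -2700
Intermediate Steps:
U = 4 (U = Add(-3, 7) = 4)
s = 20 (s = Add(24, Mul(-1, 4)) = Add(24, -4) = 20)
Function('Q')(Z) = 5 (Function('Q')(Z) = Add(4, Mul(Z, Pow(Z, -1))) = Add(4, 1) = 5)
Mul(Mul(-27, Function('Q')(6)), s) = Mul(Mul(-27, 5), 20) = Mul(-135, 20) = -2700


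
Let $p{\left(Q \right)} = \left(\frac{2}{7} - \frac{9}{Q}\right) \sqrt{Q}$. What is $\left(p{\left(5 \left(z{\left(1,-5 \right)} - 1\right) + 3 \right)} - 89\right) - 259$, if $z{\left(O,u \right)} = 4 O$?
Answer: $-348 - \frac{9 \sqrt{2}}{14} \approx -348.91$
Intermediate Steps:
$p{\left(Q \right)} = \sqrt{Q} \left(\frac{2}{7} - \frac{9}{Q}\right)$ ($p{\left(Q \right)} = \left(2 \cdot \frac{1}{7} - \frac{9}{Q}\right) \sqrt{Q} = \left(\frac{2}{7} - \frac{9}{Q}\right) \sqrt{Q} = \sqrt{Q} \left(\frac{2}{7} - \frac{9}{Q}\right)$)
$\left(p{\left(5 \left(z{\left(1,-5 \right)} - 1\right) + 3 \right)} - 89\right) - 259 = \left(\frac{-63 + 2 \left(5 \left(4 \cdot 1 - 1\right) + 3\right)}{7 \sqrt{5 \left(4 \cdot 1 - 1\right) + 3}} - 89\right) - 259 = \left(\frac{-63 + 2 \left(5 \left(4 - 1\right) + 3\right)}{7 \sqrt{5 \left(4 - 1\right) + 3}} - 89\right) - 259 = \left(\frac{-63 + 2 \left(5 \cdot 3 + 3\right)}{7 \sqrt{5 \cdot 3 + 3}} - 89\right) - 259 = \left(\frac{-63 + 2 \left(15 + 3\right)}{7 \sqrt{15 + 3}} - 89\right) - 259 = \left(\frac{-63 + 2 \cdot 18}{7 \cdot 3 \sqrt{2}} - 89\right) - 259 = \left(\frac{\frac{\sqrt{2}}{6} \left(-63 + 36\right)}{7} - 89\right) - 259 = \left(\frac{1}{7} \frac{\sqrt{2}}{6} \left(-27\right) - 89\right) - 259 = \left(- \frac{9 \sqrt{2}}{14} - 89\right) - 259 = \left(-89 - \frac{9 \sqrt{2}}{14}\right) - 259 = -348 - \frac{9 \sqrt{2}}{14}$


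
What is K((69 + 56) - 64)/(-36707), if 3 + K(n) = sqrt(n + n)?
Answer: 3/36707 - sqrt(122)/36707 ≈ -0.00021918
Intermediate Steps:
K(n) = -3 + sqrt(2)*sqrt(n) (K(n) = -3 + sqrt(n + n) = -3 + sqrt(2*n) = -3 + sqrt(2)*sqrt(n))
K((69 + 56) - 64)/(-36707) = (-3 + sqrt(2)*sqrt((69 + 56) - 64))/(-36707) = (-3 + sqrt(2)*sqrt(125 - 64))*(-1/36707) = (-3 + sqrt(2)*sqrt(61))*(-1/36707) = (-3 + sqrt(122))*(-1/36707) = 3/36707 - sqrt(122)/36707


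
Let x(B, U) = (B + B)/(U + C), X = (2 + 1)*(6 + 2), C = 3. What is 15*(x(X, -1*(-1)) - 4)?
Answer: 120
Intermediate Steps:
X = 24 (X = 3*8 = 24)
x(B, U) = 2*B/(3 + U) (x(B, U) = (B + B)/(U + 3) = (2*B)/(3 + U) = 2*B/(3 + U))
15*(x(X, -1*(-1)) - 4) = 15*(2*24/(3 - 1*(-1)) - 4) = 15*(2*24/(3 + 1) - 4) = 15*(2*24/4 - 4) = 15*(2*24*(1/4) - 4) = 15*(12 - 4) = 15*8 = 120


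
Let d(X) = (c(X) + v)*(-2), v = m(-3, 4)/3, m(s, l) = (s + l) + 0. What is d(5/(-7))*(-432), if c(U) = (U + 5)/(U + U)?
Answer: -2304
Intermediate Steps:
c(U) = (5 + U)/(2*U) (c(U) = (5 + U)/((2*U)) = (5 + U)*(1/(2*U)) = (5 + U)/(2*U))
m(s, l) = l + s (m(s, l) = (l + s) + 0 = l + s)
v = ⅓ (v = (4 - 3)/3 = 1*(⅓) = ⅓ ≈ 0.33333)
d(X) = -⅔ - (5 + X)/X (d(X) = ((5 + X)/(2*X) + ⅓)*(-2) = (⅓ + (5 + X)/(2*X))*(-2) = -⅔ - (5 + X)/X)
d(5/(-7))*(-432) = (-5/3 - 5/(5/(-7)))*(-432) = (-5/3 - 5/(5*(-⅐)))*(-432) = (-5/3 - 5/(-5/7))*(-432) = (-5/3 - 5*(-7/5))*(-432) = (-5/3 + 7)*(-432) = (16/3)*(-432) = -2304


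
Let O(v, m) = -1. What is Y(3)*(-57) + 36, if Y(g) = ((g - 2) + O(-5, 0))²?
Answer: 36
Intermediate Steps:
Y(g) = (-3 + g)² (Y(g) = ((g - 2) - 1)² = ((-2 + g) - 1)² = (-3 + g)²)
Y(3)*(-57) + 36 = (-3 + 3)²*(-57) + 36 = 0²*(-57) + 36 = 0*(-57) + 36 = 0 + 36 = 36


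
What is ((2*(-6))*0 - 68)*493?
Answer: -33524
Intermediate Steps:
((2*(-6))*0 - 68)*493 = (-12*0 - 68)*493 = (0 - 68)*493 = -68*493 = -33524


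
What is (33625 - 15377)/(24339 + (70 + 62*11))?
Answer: 8/11 ≈ 0.72727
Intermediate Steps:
(33625 - 15377)/(24339 + (70 + 62*11)) = 18248/(24339 + (70 + 682)) = 18248/(24339 + 752) = 18248/25091 = 18248*(1/25091) = 8/11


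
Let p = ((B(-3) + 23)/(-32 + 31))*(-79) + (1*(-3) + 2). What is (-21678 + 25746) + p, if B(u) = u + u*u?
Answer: 6358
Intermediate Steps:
B(u) = u + u²
p = 2290 (p = ((-3*(1 - 3) + 23)/(-32 + 31))*(-79) + (1*(-3) + 2) = ((-3*(-2) + 23)/(-1))*(-79) + (-3 + 2) = ((6 + 23)*(-1))*(-79) - 1 = (29*(-1))*(-79) - 1 = -29*(-79) - 1 = 2291 - 1 = 2290)
(-21678 + 25746) + p = (-21678 + 25746) + 2290 = 4068 + 2290 = 6358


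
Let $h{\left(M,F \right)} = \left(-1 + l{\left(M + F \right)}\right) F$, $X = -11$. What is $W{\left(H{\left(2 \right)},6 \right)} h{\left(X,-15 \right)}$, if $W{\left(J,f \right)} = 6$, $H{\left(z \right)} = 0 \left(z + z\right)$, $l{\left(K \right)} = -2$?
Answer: $270$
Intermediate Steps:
$H{\left(z \right)} = 0$ ($H{\left(z \right)} = 0 \cdot 2 z = 0$)
$h{\left(M,F \right)} = - 3 F$ ($h{\left(M,F \right)} = \left(-1 - 2\right) F = - 3 F$)
$W{\left(H{\left(2 \right)},6 \right)} h{\left(X,-15 \right)} = 6 \left(\left(-3\right) \left(-15\right)\right) = 6 \cdot 45 = 270$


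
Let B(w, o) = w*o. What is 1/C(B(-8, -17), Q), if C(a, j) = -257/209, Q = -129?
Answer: -209/257 ≈ -0.81323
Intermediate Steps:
B(w, o) = o*w
C(a, j) = -257/209 (C(a, j) = -257*1/209 = -257/209)
1/C(B(-8, -17), Q) = 1/(-257/209) = -209/257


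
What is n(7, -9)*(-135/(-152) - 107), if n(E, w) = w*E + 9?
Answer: 435483/76 ≈ 5730.0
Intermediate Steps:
n(E, w) = 9 + E*w (n(E, w) = E*w + 9 = 9 + E*w)
n(7, -9)*(-135/(-152) - 107) = (9 + 7*(-9))*(-135/(-152) - 107) = (9 - 63)*(-135*(-1/152) - 107) = -54*(135/152 - 107) = -54*(-16129/152) = 435483/76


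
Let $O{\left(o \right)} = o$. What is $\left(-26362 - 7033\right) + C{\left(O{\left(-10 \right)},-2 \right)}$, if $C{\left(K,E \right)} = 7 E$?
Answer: $-33409$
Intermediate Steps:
$\left(-26362 - 7033\right) + C{\left(O{\left(-10 \right)},-2 \right)} = \left(-26362 - 7033\right) + 7 \left(-2\right) = -33395 - 14 = -33409$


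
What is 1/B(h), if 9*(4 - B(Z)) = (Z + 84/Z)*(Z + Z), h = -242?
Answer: -9/117260 ≈ -7.6753e-5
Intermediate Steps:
B(Z) = 4 - 2*Z*(Z + 84/Z)/9 (B(Z) = 4 - (Z + 84/Z)*(Z + Z)/9 = 4 - (Z + 84/Z)*2*Z/9 = 4 - 2*Z*(Z + 84/Z)/9)
1/B(h) = 1/(-44/3 - 2/9*(-242)**2) = 1/(-44/3 - 2/9*58564) = 1/(-44/3 - 117128/9) = 1/(-117260/9) = -9/117260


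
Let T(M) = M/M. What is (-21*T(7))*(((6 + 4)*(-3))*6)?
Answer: 3780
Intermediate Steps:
T(M) = 1
(-21*T(7))*(((6 + 4)*(-3))*6) = (-21*1)*(((6 + 4)*(-3))*6) = -21*10*(-3)*6 = -(-630)*6 = -21*(-180) = 3780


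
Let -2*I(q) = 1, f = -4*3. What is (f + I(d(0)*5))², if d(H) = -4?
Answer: 625/4 ≈ 156.25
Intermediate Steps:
f = -12
I(q) = -½ (I(q) = -½*1 = -½)
(f + I(d(0)*5))² = (-12 - ½)² = (-25/2)² = 625/4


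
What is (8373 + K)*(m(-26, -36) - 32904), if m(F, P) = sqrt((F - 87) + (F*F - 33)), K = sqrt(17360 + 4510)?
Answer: -3*(2791 + 9*sqrt(30))*(32904 - sqrt(530)) ≈ -2.8018e+8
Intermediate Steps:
K = 27*sqrt(30) (K = sqrt(21870) = 27*sqrt(30) ≈ 147.89)
m(F, P) = sqrt(-120 + F + F**2) (m(F, P) = sqrt((-87 + F) + (F**2 - 33)) = sqrt((-87 + F) + (-33 + F**2)) = sqrt(-120 + F + F**2))
(8373 + K)*(m(-26, -36) - 32904) = (8373 + 27*sqrt(30))*(sqrt(-120 - 26 + (-26)**2) - 32904) = (8373 + 27*sqrt(30))*(sqrt(-120 - 26 + 676) - 32904) = (8373 + 27*sqrt(30))*(sqrt(530) - 32904) = (8373 + 27*sqrt(30))*(-32904 + sqrt(530)) = (-32904 + sqrt(530))*(8373 + 27*sqrt(30))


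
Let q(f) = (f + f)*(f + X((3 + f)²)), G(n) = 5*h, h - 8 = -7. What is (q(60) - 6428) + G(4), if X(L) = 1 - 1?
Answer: 777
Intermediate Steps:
h = 1 (h = 8 - 7 = 1)
X(L) = 0
G(n) = 5 (G(n) = 5*1 = 5)
q(f) = 2*f² (q(f) = (f + f)*(f + 0) = (2*f)*f = 2*f²)
(q(60) - 6428) + G(4) = (2*60² - 6428) + 5 = (2*3600 - 6428) + 5 = (7200 - 6428) + 5 = 772 + 5 = 777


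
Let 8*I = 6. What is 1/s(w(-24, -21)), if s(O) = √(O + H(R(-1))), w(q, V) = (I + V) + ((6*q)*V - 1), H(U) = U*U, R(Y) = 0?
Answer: 2*√12011/12011 ≈ 0.018249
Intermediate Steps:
I = ¾ (I = (⅛)*6 = ¾ ≈ 0.75000)
H(U) = U²
w(q, V) = -¼ + V + 6*V*q (w(q, V) = (¾ + V) + ((6*q)*V - 1) = (¾ + V) + (6*V*q - 1) = (¾ + V) + (-1 + 6*V*q) = -¼ + V + 6*V*q)
s(O) = √O (s(O) = √(O + 0²) = √(O + 0) = √O)
1/s(w(-24, -21)) = 1/(√(-¼ - 21 + 6*(-21)*(-24))) = 1/(√(-¼ - 21 + 3024)) = 1/(√(12011/4)) = 1/(√12011/2) = 2*√12011/12011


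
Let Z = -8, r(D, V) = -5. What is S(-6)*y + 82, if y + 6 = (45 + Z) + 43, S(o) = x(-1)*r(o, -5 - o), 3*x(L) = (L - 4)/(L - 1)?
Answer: -679/3 ≈ -226.33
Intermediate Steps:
x(L) = (-4 + L)/(3*(-1 + L)) (x(L) = ((L - 4)/(L - 1))/3 = ((-4 + L)/(-1 + L))/3 = (-4 + L)/(3*(-1 + L)))
S(o) = -25/6 (S(o) = ((-4 - 1)/(3*(-1 - 1)))*(-5) = ((1/3)*(-5)/(-2))*(-5) = ((1/3)*(-1/2)*(-5))*(-5) = (5/6)*(-5) = -25/6)
y = 74 (y = -6 + ((45 - 8) + 43) = -6 + (37 + 43) = -6 + 80 = 74)
S(-6)*y + 82 = -25/6*74 + 82 = -925/3 + 82 = -679/3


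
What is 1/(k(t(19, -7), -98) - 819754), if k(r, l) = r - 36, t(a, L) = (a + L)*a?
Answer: -1/819562 ≈ -1.2202e-6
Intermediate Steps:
t(a, L) = a*(L + a) (t(a, L) = (L + a)*a = a*(L + a))
k(r, l) = -36 + r
1/(k(t(19, -7), -98) - 819754) = 1/((-36 + 19*(-7 + 19)) - 819754) = 1/((-36 + 19*12) - 819754) = 1/((-36 + 228) - 819754) = 1/(192 - 819754) = 1/(-819562) = -1/819562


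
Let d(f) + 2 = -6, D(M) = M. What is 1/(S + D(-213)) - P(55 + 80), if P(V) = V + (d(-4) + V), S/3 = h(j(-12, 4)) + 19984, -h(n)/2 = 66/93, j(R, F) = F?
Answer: -485165543/1851777 ≈ -262.00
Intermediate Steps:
d(f) = -8 (d(f) = -2 - 6 = -8)
h(n) = -44/31 (h(n) = -132/93 = -2*22/31 = -44/31)
S = 1858380/31 (S = 3*(-44/31 + 19984) = 3*(619460/31) = 1858380/31 ≈ 59948.)
P(V) = -8 + 2*V (P(V) = V + (-8 + V) = -8 + 2*V)
1/(S + D(-213)) - P(55 + 80) = 1/(1858380/31 - 213) - (-8 + 2*(55 + 80)) = 1/(1851777/31) - (-8 + 2*135) = 31/1851777 - (-8 + 270) = 31/1851777 - 1*262 = 31/1851777 - 262 = -485165543/1851777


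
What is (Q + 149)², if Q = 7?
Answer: 24336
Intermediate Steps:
(Q + 149)² = (7 + 149)² = 156² = 24336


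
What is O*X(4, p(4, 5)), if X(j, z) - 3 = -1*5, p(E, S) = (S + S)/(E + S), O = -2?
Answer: 4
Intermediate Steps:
p(E, S) = 2*S/(E + S) (p(E, S) = (2*S)/(E + S) = 2*S/(E + S))
X(j, z) = -2 (X(j, z) = 3 - 1*5 = 3 - 5 = -2)
O*X(4, p(4, 5)) = -2*(-2) = 4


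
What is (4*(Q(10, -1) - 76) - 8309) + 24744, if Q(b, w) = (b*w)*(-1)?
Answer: 16171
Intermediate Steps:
Q(b, w) = -b*w
(4*(Q(10, -1) - 76) - 8309) + 24744 = (4*(-1*10*(-1) - 76) - 8309) + 24744 = (4*(10 - 76) - 8309) + 24744 = (4*(-66) - 8309) + 24744 = (-264 - 8309) + 24744 = -8573 + 24744 = 16171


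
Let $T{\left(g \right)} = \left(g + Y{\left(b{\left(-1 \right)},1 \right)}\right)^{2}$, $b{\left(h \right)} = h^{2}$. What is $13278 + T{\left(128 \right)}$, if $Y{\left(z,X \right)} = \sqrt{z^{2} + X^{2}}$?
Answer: $29664 + 256 \sqrt{2} \approx 30026.0$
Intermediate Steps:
$Y{\left(z,X \right)} = \sqrt{X^{2} + z^{2}}$
$T{\left(g \right)} = \left(g + \sqrt{2}\right)^{2}$ ($T{\left(g \right)} = \left(g + \sqrt{1^{2} + \left(\left(-1\right)^{2}\right)^{2}}\right)^{2} = \left(g + \sqrt{1 + 1^{2}}\right)^{2} = \left(g + \sqrt{1 + 1}\right)^{2} = \left(g + \sqrt{2}\right)^{2}$)
$13278 + T{\left(128 \right)} = 13278 + \left(128 + \sqrt{2}\right)^{2}$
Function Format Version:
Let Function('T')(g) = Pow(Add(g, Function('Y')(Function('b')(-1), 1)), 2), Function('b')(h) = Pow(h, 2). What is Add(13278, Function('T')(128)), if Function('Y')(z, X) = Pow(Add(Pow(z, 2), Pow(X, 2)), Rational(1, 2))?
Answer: Add(29664, Mul(256, Pow(2, Rational(1, 2)))) ≈ 30026.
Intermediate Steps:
Function('Y')(z, X) = Pow(Add(Pow(X, 2), Pow(z, 2)), Rational(1, 2))
Function('T')(g) = Pow(Add(g, Pow(2, Rational(1, 2))), 2) (Function('T')(g) = Pow(Add(g, Pow(Add(Pow(1, 2), Pow(Pow(-1, 2), 2)), Rational(1, 2))), 2) = Pow(Add(g, Pow(Add(1, Pow(1, 2)), Rational(1, 2))), 2) = Pow(Add(g, Pow(Add(1, 1), Rational(1, 2))), 2) = Pow(Add(g, Pow(2, Rational(1, 2))), 2))
Add(13278, Function('T')(128)) = Add(13278, Pow(Add(128, Pow(2, Rational(1, 2))), 2))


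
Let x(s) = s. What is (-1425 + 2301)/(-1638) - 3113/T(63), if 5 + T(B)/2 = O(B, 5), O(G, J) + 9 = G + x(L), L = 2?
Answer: -288247/9282 ≈ -31.054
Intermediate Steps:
O(G, J) = -7 + G (O(G, J) = -9 + (G + 2) = -9 + (2 + G) = -7 + G)
T(B) = -24 + 2*B (T(B) = -10 + 2*(-7 + B) = -10 + (-14 + 2*B) = -24 + 2*B)
(-1425 + 2301)/(-1638) - 3113/T(63) = (-1425 + 2301)/(-1638) - 3113/(-24 + 2*63) = 876*(-1/1638) - 3113/(-24 + 126) = -146/273 - 3113/102 = -288247/9282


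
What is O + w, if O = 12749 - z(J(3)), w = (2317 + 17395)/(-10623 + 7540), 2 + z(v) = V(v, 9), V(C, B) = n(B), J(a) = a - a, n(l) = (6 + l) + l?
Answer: 39217629/3083 ≈ 12721.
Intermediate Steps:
n(l) = 6 + 2*l
J(a) = 0
V(C, B) = 6 + 2*B
z(v) = 22 (z(v) = -2 + (6 + 2*9) = -2 + (6 + 18) = -2 + 24 = 22)
w = -19712/3083 (w = 19712/(-3083) = 19712*(-1/3083) = -19712/3083 ≈ -6.3938)
O = 12727 (O = 12749 - 1*22 = 12749 - 22 = 12727)
O + w = 12727 - 19712/3083 = 39217629/3083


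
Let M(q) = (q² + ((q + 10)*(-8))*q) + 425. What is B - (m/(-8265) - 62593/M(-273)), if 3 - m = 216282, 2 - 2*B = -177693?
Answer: 2107132574997/23723305 ≈ 88821.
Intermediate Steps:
B = 177695/2 (B = 1 - ½*(-177693) = 1 + 177693/2 = 177695/2 ≈ 88848.)
m = -216279 (m = 3 - 1*216282 = 3 - 216282 = -216279)
M(q) = 425 + q² + q*(-80 - 8*q) (M(q) = (q² + ((10 + q)*(-8))*q) + 425 = (q² + (-80 - 8*q)*q) + 425 = (q² + q*(-80 - 8*q)) + 425 = 425 + q² + q*(-80 - 8*q))
B - (m/(-8265) - 62593/M(-273)) = 177695/2 - (-216279/(-8265) - 62593/(425 - 80*(-273) - 7*(-273)²)) = 177695/2 - (-216279*(-1/8265) - 62593/(425 + 21840 - 7*74529)) = 177695/2 - (72093/2755 - 62593/(425 + 21840 - 521703)) = 177695/2 - (72093/2755 - 62593/(-499438)) = 177695/2 - (72093/2755 - 62593*(-1/499438)) = 177695/2 - (72093/2755 + 62593/499438) = 177695/2 - 1*1247531981/47446610 = 177695/2 - 1247531981/47446610 = 2107132574997/23723305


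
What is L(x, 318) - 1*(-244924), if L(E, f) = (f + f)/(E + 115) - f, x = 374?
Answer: 39870990/163 ≈ 2.4461e+5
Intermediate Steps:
L(E, f) = -f + 2*f/(115 + E) (L(E, f) = (2*f)/(115 + E) - f = 2*f/(115 + E) - f = -f + 2*f/(115 + E))
L(x, 318) - 1*(-244924) = -1*318*(113 + 374)/(115 + 374) - 1*(-244924) = -1*318*487/489 + 244924 = -1*318*1/489*487 + 244924 = -51622/163 + 244924 = 39870990/163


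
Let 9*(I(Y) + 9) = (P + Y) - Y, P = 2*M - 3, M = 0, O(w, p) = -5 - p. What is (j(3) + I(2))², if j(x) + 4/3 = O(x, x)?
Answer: 3136/9 ≈ 348.44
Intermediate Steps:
j(x) = -19/3 - x (j(x) = -4/3 + (-5 - x) = -19/3 - x)
P = -3 (P = 2*0 - 3 = 0 - 3 = -3)
I(Y) = -28/3 (I(Y) = -9 + ((-3 + Y) - Y)/9 = -9 + (⅑)*(-3) = -9 - ⅓ = -28/3)
(j(3) + I(2))² = ((-19/3 - 1*3) - 28/3)² = ((-19/3 - 3) - 28/3)² = (-28/3 - 28/3)² = (-56/3)² = 3136/9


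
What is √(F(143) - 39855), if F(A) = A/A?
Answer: I*√39854 ≈ 199.63*I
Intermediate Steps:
F(A) = 1
√(F(143) - 39855) = √(1 - 39855) = √(-39854) = I*√39854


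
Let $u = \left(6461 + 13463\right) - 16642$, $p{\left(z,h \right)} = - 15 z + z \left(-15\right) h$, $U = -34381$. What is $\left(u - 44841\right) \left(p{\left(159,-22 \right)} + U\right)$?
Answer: $-652642536$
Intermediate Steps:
$p{\left(z,h \right)} = - 15 z - 15 h z$ ($p{\left(z,h \right)} = - 15 z + - 15 z h = - 15 z - 15 h z$)
$u = 3282$ ($u = 19924 - 16642 = 3282$)
$\left(u - 44841\right) \left(p{\left(159,-22 \right)} + U\right) = \left(3282 - 44841\right) \left(\left(-15\right) 159 \left(1 - 22\right) - 34381\right) = - 41559 \left(\left(-15\right) 159 \left(-21\right) - 34381\right) = - 41559 \left(50085 - 34381\right) = \left(-41559\right) 15704 = -652642536$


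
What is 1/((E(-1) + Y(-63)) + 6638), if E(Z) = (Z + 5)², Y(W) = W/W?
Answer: 1/6655 ≈ 0.00015026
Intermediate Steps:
Y(W) = 1
E(Z) = (5 + Z)²
1/((E(-1) + Y(-63)) + 6638) = 1/(((5 - 1)² + 1) + 6638) = 1/((4² + 1) + 6638) = 1/((16 + 1) + 6638) = 1/(17 + 6638) = 1/6655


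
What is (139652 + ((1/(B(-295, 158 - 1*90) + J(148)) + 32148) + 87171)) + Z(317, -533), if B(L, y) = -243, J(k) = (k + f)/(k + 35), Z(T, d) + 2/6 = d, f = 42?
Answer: 34330083778/132837 ≈ 2.5844e+5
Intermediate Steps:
Z(T, d) = -1/3 + d
J(k) = (42 + k)/(35 + k) (J(k) = (k + 42)/(k + 35) = (42 + k)/(35 + k))
(139652 + ((1/(B(-295, 158 - 1*90) + J(148)) + 32148) + 87171)) + Z(317, -533) = (139652 + ((1/(-243 + (42 + 148)/(35 + 148)) + 32148) + 87171)) + (-1/3 - 533) = (139652 + ((1/(-243 + 190/183) + 32148) + 87171)) - 1600/3 = (139652 + ((1/(-44279/183) + 32148) + 87171)) - 1600/3 = (139652 + ((-183/44279 + 32148) + 87171)) - 1600/3 = (139652 + (1423481109/44279 + 87171)) - 1600/3 = (139652 + 5283325818/44279) - 1600/3 = 11466976726/44279 - 1600/3 = 34330083778/132837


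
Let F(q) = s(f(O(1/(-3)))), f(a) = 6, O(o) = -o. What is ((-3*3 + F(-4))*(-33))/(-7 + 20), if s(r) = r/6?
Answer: 264/13 ≈ 20.308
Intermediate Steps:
s(r) = r/6 (s(r) = r*(⅙) = r/6)
F(q) = 1 (F(q) = (⅙)*6 = 1)
((-3*3 + F(-4))*(-33))/(-7 + 20) = ((-3*3 + 1)*(-33))/(-7 + 20) = ((-9 + 1)*(-33))/13 = -8*(-33)*(1/13) = 264*(1/13) = 264/13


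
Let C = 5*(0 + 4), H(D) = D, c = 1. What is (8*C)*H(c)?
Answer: 160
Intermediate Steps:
C = 20 (C = 5*4 = 20)
(8*C)*H(c) = (8*20)*1 = 160*1 = 160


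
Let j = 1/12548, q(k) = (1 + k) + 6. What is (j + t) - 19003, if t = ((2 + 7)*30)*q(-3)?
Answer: -224897803/12548 ≈ -17923.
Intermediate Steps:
q(k) = 7 + k
j = 1/12548 ≈ 7.9694e-5
t = 1080 (t = ((2 + 7)*30)*(7 - 3) = (9*30)*4 = 270*4 = 1080)
(j + t) - 19003 = (1/12548 + 1080) - 19003 = 13551841/12548 - 19003 = -224897803/12548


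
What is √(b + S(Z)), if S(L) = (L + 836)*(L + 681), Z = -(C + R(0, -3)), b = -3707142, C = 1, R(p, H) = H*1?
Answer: 2*I*√783697 ≈ 1770.5*I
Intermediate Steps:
R(p, H) = H
Z = 2 (Z = -(1 - 3) = -1*(-2) = 2)
S(L) = (681 + L)*(836 + L) (S(L) = (836 + L)*(681 + L) = (681 + L)*(836 + L))
√(b + S(Z)) = √(-3707142 + (569316 + 2² + 1517*2)) = √(-3707142 + (569316 + 4 + 3034)) = √(-3707142 + 572354) = √(-3134788) = 2*I*√783697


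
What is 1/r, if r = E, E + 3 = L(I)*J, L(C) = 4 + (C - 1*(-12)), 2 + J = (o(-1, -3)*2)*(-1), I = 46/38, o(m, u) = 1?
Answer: -19/1365 ≈ -0.013919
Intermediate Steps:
I = 23/19 (I = 46*(1/38) = 23/19 ≈ 1.2105)
J = -4 (J = -2 + (1*2)*(-1) = -2 + 2*(-1) = -2 - 2 = -4)
L(C) = 16 + C (L(C) = 4 + (C + 12) = 4 + (12 + C) = 16 + C)
E = -1365/19 (E = -3 + (16 + 23/19)*(-4) = -3 + (327/19)*(-4) = -3 - 1308/19 = -1365/19 ≈ -71.842)
r = -1365/19 ≈ -71.842
1/r = 1/(-1365/19) = -19/1365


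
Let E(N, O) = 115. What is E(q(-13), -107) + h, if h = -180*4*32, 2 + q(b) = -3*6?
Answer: -22925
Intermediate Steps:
q(b) = -20 (q(b) = -2 - 3*6 = -2 - 18 = -20)
h = -23040 (h = -30*24*32 = -720*32 = -23040)
E(q(-13), -107) + h = 115 - 23040 = -22925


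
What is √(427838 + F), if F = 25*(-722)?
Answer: 6*√11383 ≈ 640.15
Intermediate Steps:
F = -18050
√(427838 + F) = √(427838 - 18050) = √409788 = 6*√11383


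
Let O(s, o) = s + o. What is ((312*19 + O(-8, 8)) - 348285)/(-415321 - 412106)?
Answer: 114119/275809 ≈ 0.41376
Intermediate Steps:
O(s, o) = o + s
((312*19 + O(-8, 8)) - 348285)/(-415321 - 412106) = ((312*19 + (8 - 8)) - 348285)/(-415321 - 412106) = ((5928 + 0) - 348285)/(-827427) = (5928 - 348285)*(-1/827427) = -342357*(-1/827427) = 114119/275809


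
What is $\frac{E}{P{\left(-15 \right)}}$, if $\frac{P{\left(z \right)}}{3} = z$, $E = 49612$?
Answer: $- \frac{49612}{45} \approx -1102.5$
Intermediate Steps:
$P{\left(z \right)} = 3 z$
$\frac{E}{P{\left(-15 \right)}} = \frac{49612}{3 \left(-15\right)} = \frac{49612}{-45} = 49612 \left(- \frac{1}{45}\right) = - \frac{49612}{45}$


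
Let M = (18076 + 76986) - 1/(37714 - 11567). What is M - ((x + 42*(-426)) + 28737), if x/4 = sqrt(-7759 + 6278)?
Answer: 2202021898/26147 - 4*I*sqrt(1481) ≈ 84217.0 - 153.94*I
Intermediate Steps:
x = 4*I*sqrt(1481) (x = 4*sqrt(-7759 + 6278) = 4*sqrt(-1481) = 4*(I*sqrt(1481)) = 4*I*sqrt(1481) ≈ 153.94*I)
M = 2485586113/26147 (M = 95062 - 1/26147 = 2485586113/26147 ≈ 95062.)
M - ((x + 42*(-426)) + 28737) = 2485586113/26147 - ((4*I*sqrt(1481) + 42*(-426)) + 28737) = 2485586113/26147 - ((4*I*sqrt(1481) - 17892) + 28737) = 2485586113/26147 - ((-17892 + 4*I*sqrt(1481)) + 28737) = 2485586113/26147 - (10845 + 4*I*sqrt(1481)) = 2485586113/26147 + (-10845 - 4*I*sqrt(1481)) = 2202021898/26147 - 4*I*sqrt(1481)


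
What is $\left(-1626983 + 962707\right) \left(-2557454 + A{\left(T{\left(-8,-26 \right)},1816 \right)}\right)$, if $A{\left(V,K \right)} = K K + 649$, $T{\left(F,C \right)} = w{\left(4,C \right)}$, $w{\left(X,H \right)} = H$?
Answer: $-492262394076$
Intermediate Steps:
$T{\left(F,C \right)} = C$
$A{\left(V,K \right)} = 649 + K^{2}$ ($A{\left(V,K \right)} = K^{2} + 649 = 649 + K^{2}$)
$\left(-1626983 + 962707\right) \left(-2557454 + A{\left(T{\left(-8,-26 \right)},1816 \right)}\right) = \left(-1626983 + 962707\right) \left(-2557454 + \left(649 + 1816^{2}\right)\right) = - 664276 \left(-2557454 + \left(649 + 3297856\right)\right) = - 664276 \left(-2557454 + 3298505\right) = \left(-664276\right) 741051 = -492262394076$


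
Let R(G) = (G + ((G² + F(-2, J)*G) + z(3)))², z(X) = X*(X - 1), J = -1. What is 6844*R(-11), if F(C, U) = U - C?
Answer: 75455100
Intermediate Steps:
z(X) = X*(-1 + X)
R(G) = (6 + G² + 2*G)² (R(G) = (G + ((G² + (-1 - 1*(-2))*G) + 3*(-1 + 3)))² = (G + ((G² + (-1 + 2)*G) + 3*2))² = (G + ((G² + 1*G) + 6))² = (G + ((G² + G) + 6))² = (G + ((G + G²) + 6))² = (G + (6 + G + G²))² = (6 + G² + 2*G)²)
6844*R(-11) = 6844*(6 + (-11)² + 2*(-11))² = 6844*(6 + 121 - 22)² = 6844*105² = 6844*11025 = 75455100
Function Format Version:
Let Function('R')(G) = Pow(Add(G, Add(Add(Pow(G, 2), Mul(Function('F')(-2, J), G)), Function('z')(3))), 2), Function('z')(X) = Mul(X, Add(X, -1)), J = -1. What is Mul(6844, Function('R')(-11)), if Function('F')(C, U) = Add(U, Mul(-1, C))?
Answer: 75455100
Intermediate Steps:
Function('z')(X) = Mul(X, Add(-1, X))
Function('R')(G) = Pow(Add(6, Pow(G, 2), Mul(2, G)), 2) (Function('R')(G) = Pow(Add(G, Add(Add(Pow(G, 2), Mul(Add(-1, Mul(-1, -2)), G)), Mul(3, Add(-1, 3)))), 2) = Pow(Add(G, Add(Add(Pow(G, 2), Mul(Add(-1, 2), G)), Mul(3, 2))), 2) = Pow(Add(G, Add(Add(Pow(G, 2), Mul(1, G)), 6)), 2) = Pow(Add(G, Add(Add(Pow(G, 2), G), 6)), 2) = Pow(Add(G, Add(Add(G, Pow(G, 2)), 6)), 2) = Pow(Add(G, Add(6, G, Pow(G, 2))), 2) = Pow(Add(6, Pow(G, 2), Mul(2, G)), 2))
Mul(6844, Function('R')(-11)) = Mul(6844, Pow(Add(6, Pow(-11, 2), Mul(2, -11)), 2)) = Mul(6844, Pow(Add(6, 121, -22), 2)) = Mul(6844, Pow(105, 2)) = Mul(6844, 11025) = 75455100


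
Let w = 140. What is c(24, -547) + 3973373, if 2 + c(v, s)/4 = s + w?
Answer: 3971737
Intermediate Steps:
c(v, s) = 552 + 4*s (c(v, s) = -8 + 4*(s + 140) = -8 + 4*(140 + s) = -8 + (560 + 4*s) = 552 + 4*s)
c(24, -547) + 3973373 = (552 + 4*(-547)) + 3973373 = (552 - 2188) + 3973373 = -1636 + 3973373 = 3971737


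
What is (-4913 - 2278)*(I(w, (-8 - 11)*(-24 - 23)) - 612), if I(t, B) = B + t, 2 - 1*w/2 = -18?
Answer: -2308311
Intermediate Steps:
w = 40 (w = 4 - 2*(-18) = 4 + 36 = 40)
(-4913 - 2278)*(I(w, (-8 - 11)*(-24 - 23)) - 612) = (-4913 - 2278)*(((-8 - 11)*(-24 - 23) + 40) - 612) = -7191*((-19*(-47) + 40) - 612) = -7191*((893 + 40) - 612) = -7191*(933 - 612) = -7191*321 = -2308311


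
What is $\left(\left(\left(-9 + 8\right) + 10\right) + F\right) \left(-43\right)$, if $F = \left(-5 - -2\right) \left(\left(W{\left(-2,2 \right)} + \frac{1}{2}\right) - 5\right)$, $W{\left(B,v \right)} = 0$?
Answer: $- \frac{1935}{2} \approx -967.5$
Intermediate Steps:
$F = \frac{27}{2}$ ($F = \left(-5 - -2\right) \left(\left(0 + \frac{1}{2}\right) - 5\right) = \left(-5 + 2\right) \left(\left(0 + \frac{1}{2}\right) - 5\right) = - 3 \left(\frac{1}{2} - 5\right) = \left(-3\right) \left(- \frac{9}{2}\right) = \frac{27}{2} \approx 13.5$)
$\left(\left(\left(-9 + 8\right) + 10\right) + F\right) \left(-43\right) = \left(\left(\left(-9 + 8\right) + 10\right) + \frac{27}{2}\right) \left(-43\right) = \left(\left(-1 + 10\right) + \frac{27}{2}\right) \left(-43\right) = \left(9 + \frac{27}{2}\right) \left(-43\right) = \frac{45}{2} \left(-43\right) = - \frac{1935}{2}$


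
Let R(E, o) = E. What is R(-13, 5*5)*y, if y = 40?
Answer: -520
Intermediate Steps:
R(-13, 5*5)*y = -13*40 = -520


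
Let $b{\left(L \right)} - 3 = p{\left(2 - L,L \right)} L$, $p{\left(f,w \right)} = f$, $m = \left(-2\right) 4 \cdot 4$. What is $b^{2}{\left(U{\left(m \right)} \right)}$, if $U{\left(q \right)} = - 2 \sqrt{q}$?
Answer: $16649 - 4192 i \sqrt{2} \approx 16649.0 - 5928.4 i$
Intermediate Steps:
$m = -32$ ($m = \left(-8\right) 4 = -32$)
$b{\left(L \right)} = 3 + L \left(2 - L\right)$ ($b{\left(L \right)} = 3 + \left(2 - L\right) L = 3 + L \left(2 - L\right)$)
$b^{2}{\left(U{\left(m \right)} \right)} = \left(3 - - 2 \sqrt{-32} \left(-2 - 2 \sqrt{-32}\right)\right)^{2} = \left(3 - - 2 \cdot 4 i \sqrt{2} \left(-2 - 2 \cdot 4 i \sqrt{2}\right)\right)^{2} = \left(3 - - 8 i \sqrt{2} \left(-2 - 8 i \sqrt{2}\right)\right)^{2} = \left(3 + 8 i \sqrt{2} \left(-2 - 8 i \sqrt{2}\right)\right)^{2}$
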